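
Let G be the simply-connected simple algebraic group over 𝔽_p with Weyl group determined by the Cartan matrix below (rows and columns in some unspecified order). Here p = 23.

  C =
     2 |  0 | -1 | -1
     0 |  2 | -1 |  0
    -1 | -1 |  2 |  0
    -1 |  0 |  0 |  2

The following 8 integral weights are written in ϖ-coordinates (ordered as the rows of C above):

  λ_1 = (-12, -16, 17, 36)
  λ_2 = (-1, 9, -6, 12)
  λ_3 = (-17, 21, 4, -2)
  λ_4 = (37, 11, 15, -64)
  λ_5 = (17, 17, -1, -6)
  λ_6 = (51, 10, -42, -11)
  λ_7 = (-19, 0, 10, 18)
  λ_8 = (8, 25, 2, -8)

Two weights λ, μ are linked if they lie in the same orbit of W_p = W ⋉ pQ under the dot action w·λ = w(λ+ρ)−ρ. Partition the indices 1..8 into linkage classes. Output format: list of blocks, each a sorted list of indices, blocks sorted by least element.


C ↔ A_4 under row/col permutation; |W(A_4)| = 120.

Alcove-folded reps (p=23, 8 weights, presented ϖ-order):

  1: (3, 8, 3, 2) · 2: (5, 5, 0, 8) · 3: (11, 6, 1, 1) · 4: (3, 8, 3, 2) · 5: (5, 5, 0, 8) · 6: (11, 6, 1, 1) · 7: (11, 6, 1, 1) · 8: (3, 8, 3, 2)

These 8 weights hit 3 W_23-dot-orbits; sizes (3, 2, 3):

[[1, 4, 8], [2, 5], [3, 6, 7]]


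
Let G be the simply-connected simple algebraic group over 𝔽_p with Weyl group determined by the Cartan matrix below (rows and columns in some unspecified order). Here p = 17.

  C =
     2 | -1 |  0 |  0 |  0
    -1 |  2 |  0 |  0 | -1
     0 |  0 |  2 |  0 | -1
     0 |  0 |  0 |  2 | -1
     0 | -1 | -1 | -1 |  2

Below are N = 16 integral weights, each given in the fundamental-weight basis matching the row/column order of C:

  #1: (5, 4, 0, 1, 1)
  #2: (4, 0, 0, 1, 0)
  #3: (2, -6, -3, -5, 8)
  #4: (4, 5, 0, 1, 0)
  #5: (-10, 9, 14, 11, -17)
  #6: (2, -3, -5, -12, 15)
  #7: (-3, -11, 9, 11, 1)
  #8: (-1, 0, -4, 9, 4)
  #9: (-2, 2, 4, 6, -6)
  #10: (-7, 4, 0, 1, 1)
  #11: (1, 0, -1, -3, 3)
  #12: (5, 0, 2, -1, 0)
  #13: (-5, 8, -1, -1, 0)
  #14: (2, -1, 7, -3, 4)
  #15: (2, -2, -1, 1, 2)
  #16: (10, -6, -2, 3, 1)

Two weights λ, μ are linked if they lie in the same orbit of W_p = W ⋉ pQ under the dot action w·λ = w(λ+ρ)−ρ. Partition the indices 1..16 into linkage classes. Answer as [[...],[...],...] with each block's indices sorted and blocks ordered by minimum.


D_5 Cartan matrix, 5 simple roots permuted; ρ=(1,1,1,1,1).

λ_j+ρ reflected into Ā_17 (⟨·,θ^∨⟩≤17); 5-tuples as given:

  [1] (5, 1, 1, 2, 1)
  [2] (5, 1, 1, 2, 1)
  [3] (2, 1, 0, 2, 2)
  [4] (5, 1, 1, 2, 1)
  [5] (6, 1, 3, 0, 1)
  [6] (1, 0, 3, 10, 1)
  [7] (2, 1, 0, 2, 2)
  [8] (1, 0, 3, 10, 1)
  [9] (2, 1, 0, 2, 2)
  [10] (5, 1, 1, 2, 1)
  [11] (2, 1, 0, 2, 2)
  [12] (6, 1, 3, 0, 1)
  [13] (4, 5, 0, 0, 1)
  [14] (1, 2, 8, 2, 1)
  [15] (2, 1, 0, 2, 2)
  [16] (6, 1, 3, 0, 1)

The 16 indices split into 6 linkage classes (same alcove rep ⇔ same W_17-dot-orbit):

[[1, 2, 4, 10], [3, 7, 9, 11, 15], [5, 12, 16], [6, 8], [13], [14]]


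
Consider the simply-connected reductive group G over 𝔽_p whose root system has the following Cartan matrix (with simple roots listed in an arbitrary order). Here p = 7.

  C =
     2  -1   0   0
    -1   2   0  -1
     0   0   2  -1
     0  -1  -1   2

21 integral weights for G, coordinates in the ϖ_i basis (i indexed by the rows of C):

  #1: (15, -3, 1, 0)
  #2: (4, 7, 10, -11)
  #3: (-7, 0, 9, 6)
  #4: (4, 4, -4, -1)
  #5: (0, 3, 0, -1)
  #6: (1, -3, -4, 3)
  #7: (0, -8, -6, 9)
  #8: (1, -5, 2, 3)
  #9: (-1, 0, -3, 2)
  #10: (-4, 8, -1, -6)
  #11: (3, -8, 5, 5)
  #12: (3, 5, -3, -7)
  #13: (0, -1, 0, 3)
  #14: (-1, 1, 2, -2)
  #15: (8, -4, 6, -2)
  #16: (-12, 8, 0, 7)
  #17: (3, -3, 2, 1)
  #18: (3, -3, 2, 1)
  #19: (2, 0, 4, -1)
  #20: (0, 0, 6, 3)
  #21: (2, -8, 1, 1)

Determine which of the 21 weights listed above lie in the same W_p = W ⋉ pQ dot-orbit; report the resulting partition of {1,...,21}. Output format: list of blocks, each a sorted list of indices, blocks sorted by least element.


Type A_4, rank 4, |W|=120; reorder rows/cols to standard.

W_7-reps of the 21 weights in Ā_7 (same 4-coord order as C):

  [1] (1, 4, 1, 0)
  [2] (1, 1, 3, 0)
  [3] (2, 1, 0, 1)
  [4] (2, 2, 3, 0)
  [5] (1, 4, 1, 0)
  [6] (0, 1, 2, 1)
  [7] (2, 1, 0, 1)
  [8] (2, 2, 3, 0)
  [9] (0, 1, 2, 1)
  [10] (1, 1, 3, 0)
  [11] (2, 1, 0, 1)
  [12] (1, 1, 3, 0)
  [13] (1, 0, 1, 4)
  [14] (0, 1, 2, 1)
  [15] (0, 1, 2, 1)
  [16] (1, 1, 3, 0)
  [17] (2, 2, 3, 0)
  [18] (2, 2, 3, 0)
  [19] (1, 1, 3, 0)
  [20] (1, 4, 1, 0)
  [21] (2, 2, 3, 0)

The 21 indices split into 6 linkage classes (same alcove rep ⇔ same W_7-dot-orbit):

[[1, 5, 20], [2, 10, 12, 16, 19], [3, 7, 11], [4, 8, 17, 18, 21], [6, 9, 14, 15], [13]]


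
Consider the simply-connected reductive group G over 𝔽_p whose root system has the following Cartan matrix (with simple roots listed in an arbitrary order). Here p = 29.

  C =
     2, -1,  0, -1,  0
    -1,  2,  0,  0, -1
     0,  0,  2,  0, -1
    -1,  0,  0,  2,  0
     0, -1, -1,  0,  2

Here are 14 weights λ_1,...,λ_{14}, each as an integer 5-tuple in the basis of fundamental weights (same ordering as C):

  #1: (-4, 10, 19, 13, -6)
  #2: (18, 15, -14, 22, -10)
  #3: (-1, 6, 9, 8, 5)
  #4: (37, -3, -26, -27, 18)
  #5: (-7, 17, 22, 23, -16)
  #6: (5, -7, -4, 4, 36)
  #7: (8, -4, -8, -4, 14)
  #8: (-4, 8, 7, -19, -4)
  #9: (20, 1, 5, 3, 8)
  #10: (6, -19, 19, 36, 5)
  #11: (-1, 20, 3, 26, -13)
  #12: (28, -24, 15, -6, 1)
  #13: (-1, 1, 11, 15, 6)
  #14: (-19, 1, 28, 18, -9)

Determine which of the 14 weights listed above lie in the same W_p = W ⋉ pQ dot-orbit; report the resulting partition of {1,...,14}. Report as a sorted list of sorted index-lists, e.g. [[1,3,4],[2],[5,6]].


A_5 Cartan matrix, 5 simple roots permuted; ρ=(1,1,1,1,1).

Alcove-folded reps (p=29, 14 weights, presented ϖ-order):

    λ_1 → (3, 3, 7, 3, 5)
    λ_2 → (0, 7, 7, 6, 6)
    λ_3 → (0, 7, 7, 6, 6)
    λ_4 → (3, 1, 2, 0, 6)
    λ_5 → (3, 3, 7, 3, 5)
    λ_6 → (1, 2, 5, 5, 16)
    λ_7 → (3, 3, 7, 3, 5)
    λ_8 → (3, 3, 7, 3, 5)
    λ_9 → (12, 2, 4, 6, 2)
    λ_10 → (3, 3, 7, 3, 5)
    λ_11 → (0, 2, 4, 8, 7)
    λ_12 → (1, 2, 5, 5, 16)
    λ_13 → (0, 2, 4, 8, 7)
    λ_14 → (1, 2, 5, 5, 16)

Grouping the 14 weights by Ā_29-representative: 6 linkage classes.

[[1, 5, 7, 8, 10], [2, 3], [4], [6, 12, 14], [9], [11, 13]]


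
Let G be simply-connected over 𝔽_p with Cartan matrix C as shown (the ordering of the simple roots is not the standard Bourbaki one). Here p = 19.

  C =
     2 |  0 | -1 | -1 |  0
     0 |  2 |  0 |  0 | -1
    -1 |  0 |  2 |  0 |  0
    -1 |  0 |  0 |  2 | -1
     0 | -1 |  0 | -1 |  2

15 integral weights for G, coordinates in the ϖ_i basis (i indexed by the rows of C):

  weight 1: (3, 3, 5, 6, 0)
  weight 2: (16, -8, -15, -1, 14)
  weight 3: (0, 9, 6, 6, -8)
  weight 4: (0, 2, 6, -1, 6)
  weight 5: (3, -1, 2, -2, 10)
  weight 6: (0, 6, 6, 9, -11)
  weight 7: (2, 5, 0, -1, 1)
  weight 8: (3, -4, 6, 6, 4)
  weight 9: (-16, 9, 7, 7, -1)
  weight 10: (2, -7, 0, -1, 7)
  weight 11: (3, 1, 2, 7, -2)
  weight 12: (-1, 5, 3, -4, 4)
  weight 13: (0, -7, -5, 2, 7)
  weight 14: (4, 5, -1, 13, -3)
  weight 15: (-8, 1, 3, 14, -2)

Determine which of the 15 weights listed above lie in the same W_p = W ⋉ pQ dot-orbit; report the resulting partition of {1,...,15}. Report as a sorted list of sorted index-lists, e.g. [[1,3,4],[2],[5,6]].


Type A_5, rank 5, |W|=720; reorder rows/cols to standard.

λ_j+ρ reflected into Ā_19 (⟨·,θ^∨⟩≤19); 5-tuples as given:

  [1] (4, 1, 3, 7, 1)
  [2] (3, 6, 1, 0, 2)
  [3] (1, 3, 7, 0, 7)
  [4] (1, 3, 7, 0, 7)
  [5] (3, 0, 3, 1, 10)
  [6] (1, 3, 7, 0, 7)
  [7] (3, 6, 1, 0, 2)
  [8] (4, 1, 3, 7, 1)
  [9] (1, 3, 7, 0, 7)
  [10] (3, 6, 1, 0, 2)
  [11] (4, 1, 3, 7, 1)
  [12] (3, 6, 1, 0, 2)
  [13] (3, 6, 1, 0, 2)
  [14] (1, 0, 4, 12, 2)
  [15] (4, 1, 3, 7, 1)

Linkage partition of the 15 weights (5 classes, p=19):

[[1, 8, 11, 15], [2, 7, 10, 12, 13], [3, 4, 6, 9], [5], [14]]


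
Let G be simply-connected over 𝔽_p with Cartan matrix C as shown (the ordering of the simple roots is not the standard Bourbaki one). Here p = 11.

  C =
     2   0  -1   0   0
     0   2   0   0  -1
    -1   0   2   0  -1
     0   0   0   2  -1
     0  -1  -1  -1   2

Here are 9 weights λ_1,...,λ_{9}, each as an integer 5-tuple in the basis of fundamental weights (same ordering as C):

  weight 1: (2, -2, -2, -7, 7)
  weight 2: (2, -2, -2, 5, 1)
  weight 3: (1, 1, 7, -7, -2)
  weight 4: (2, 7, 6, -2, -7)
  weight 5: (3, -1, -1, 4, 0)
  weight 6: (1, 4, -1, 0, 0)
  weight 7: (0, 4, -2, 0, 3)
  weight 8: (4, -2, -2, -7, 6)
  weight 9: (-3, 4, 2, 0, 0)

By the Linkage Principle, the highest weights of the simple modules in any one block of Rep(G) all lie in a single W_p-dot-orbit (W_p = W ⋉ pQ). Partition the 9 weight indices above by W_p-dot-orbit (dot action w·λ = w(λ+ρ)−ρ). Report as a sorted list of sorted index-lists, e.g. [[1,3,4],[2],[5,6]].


C ↔ D_5 under row/col permutation; |W(D_5)| = 1920.

Alcove-folded reps (p=11, 9 weights, presented ϖ-order):

    1: (2, 1, 1, 6, 0)
    2: (2, 1, 1, 6, 0)
    3: (2, 5, 0, 1, 1)
    4: (2, 1, 1, 6, 0)
    5: (4, 0, 0, 5, 1)
    6: (2, 5, 0, 1, 1)
    7: (2, 5, 0, 1, 1)
    8: (4, 0, 0, 5, 1)
    9: (2, 5, 0, 1, 1)

Grouping the 9 weights by Ā_11-representative: 3 linkage classes.

[[1, 2, 4], [3, 6, 7, 9], [5, 8]]


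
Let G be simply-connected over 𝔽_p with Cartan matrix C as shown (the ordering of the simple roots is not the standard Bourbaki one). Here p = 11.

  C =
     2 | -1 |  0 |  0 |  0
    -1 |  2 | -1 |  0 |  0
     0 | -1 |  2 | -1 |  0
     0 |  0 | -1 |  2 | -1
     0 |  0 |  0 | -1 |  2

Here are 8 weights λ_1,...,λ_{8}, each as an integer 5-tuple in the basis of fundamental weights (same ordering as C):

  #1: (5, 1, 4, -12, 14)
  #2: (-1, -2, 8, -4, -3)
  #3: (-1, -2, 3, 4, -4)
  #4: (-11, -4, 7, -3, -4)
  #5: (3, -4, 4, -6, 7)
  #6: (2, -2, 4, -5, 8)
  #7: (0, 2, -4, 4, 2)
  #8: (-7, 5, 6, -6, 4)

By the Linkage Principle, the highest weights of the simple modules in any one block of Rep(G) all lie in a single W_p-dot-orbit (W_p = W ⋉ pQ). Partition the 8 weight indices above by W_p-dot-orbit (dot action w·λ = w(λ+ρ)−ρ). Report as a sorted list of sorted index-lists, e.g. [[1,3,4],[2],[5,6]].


Type A_5, rank 5, |W|=720; reorder rows/cols to standard.

W_11-reps of the 8 weights in Ā_11 (same 5-coord order as C):

  λ_1 → (4, 0, 2, 3, 2)
  λ_2 → (1, 0, 3, 2, 3)
  λ_3 → (1, 0, 3, 2, 3)
  λ_4 → (1, 0, 3, 2, 3)
  λ_5 → (1, 0, 3, 2, 3)
  λ_6 → (1, 1, 0, 4, 4)
  λ_7 → (1, 0, 3, 2, 3)
  λ_8 → (4, 0, 2, 3, 2)

These 8 weights hit 3 W_11-dot-orbits; sizes (2, 5, 1):

[[1, 8], [2, 3, 4, 5, 7], [6]]


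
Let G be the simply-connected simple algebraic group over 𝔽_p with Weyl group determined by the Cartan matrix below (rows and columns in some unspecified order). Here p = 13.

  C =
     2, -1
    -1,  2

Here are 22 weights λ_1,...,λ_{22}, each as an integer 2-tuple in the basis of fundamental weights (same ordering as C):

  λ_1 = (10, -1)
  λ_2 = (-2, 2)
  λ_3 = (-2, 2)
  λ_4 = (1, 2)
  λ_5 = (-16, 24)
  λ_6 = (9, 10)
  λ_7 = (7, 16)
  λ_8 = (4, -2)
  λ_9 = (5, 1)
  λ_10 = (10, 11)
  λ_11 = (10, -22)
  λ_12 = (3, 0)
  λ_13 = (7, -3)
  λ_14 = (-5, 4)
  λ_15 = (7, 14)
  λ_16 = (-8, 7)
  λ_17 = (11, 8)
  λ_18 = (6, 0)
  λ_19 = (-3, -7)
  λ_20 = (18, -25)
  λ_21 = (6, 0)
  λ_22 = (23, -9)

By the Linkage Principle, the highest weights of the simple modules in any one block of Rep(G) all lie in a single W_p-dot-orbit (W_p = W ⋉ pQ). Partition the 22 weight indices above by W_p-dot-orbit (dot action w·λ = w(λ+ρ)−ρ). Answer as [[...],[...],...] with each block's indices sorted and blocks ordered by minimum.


Type A_2, rank 2, |W|=6; reorder rows/cols to standard.

Ā_13 reps of the 22 weights (A_2, coords as presented):

    1: (11, 0)
    2: (1, 2)
    3: (1, 2)
    4: (2, 3)
    5: (1, 2)
    6: (2, 3)
    7: (4, 1)
    8: (4, 1)
    9: (6, 2)
    10: (1, 2)
    11: (2, 3)
    12: (4, 1)
    13: (6, 2)
    14: (4, 1)
    15: (2, 3)
    16: (7, 1)
    17: (4, 1)
    18: (7, 1)
    19: (6, 2)
    20: (6, 2)
    21: (7, 1)
    22: (2, 3)

6 distinct reps among the 22 weights ⇒ 6 W_13-linkage classes:

[[1], [2, 3, 5, 10], [4, 6, 11, 15, 22], [7, 8, 12, 14, 17], [9, 13, 19, 20], [16, 18, 21]]


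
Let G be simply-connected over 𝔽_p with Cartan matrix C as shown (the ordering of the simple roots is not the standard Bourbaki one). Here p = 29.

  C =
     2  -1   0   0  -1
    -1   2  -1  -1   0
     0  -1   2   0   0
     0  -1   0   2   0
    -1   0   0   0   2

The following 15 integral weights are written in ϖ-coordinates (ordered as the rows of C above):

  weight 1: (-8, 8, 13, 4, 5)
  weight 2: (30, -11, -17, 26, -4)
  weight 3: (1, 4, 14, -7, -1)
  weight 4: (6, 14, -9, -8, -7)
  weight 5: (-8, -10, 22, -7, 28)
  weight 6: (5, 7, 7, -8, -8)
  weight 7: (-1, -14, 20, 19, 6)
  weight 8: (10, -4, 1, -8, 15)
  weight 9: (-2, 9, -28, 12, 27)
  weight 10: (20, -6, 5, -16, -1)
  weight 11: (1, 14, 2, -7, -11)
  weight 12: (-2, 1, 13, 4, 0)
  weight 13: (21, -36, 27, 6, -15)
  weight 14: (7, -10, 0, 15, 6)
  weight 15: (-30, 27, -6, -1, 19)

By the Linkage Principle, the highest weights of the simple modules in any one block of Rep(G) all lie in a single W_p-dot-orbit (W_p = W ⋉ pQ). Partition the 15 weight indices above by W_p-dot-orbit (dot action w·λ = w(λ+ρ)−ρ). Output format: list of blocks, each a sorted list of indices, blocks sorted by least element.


C ↔ D_5 under row/col permutation; |W(D_5)| = 1920.

Each λ_j+ρ reduced to Ā_29; 5-tuples below use C's row order:

  1: (1, 1, 14, 5, 0);  2: (0, 1, 7, 2, 16);  3: (1, 1, 14, 5, 0);  4: (1, 0, 8, 7, 6);  5: (1, 0, 8, 7, 6);  6: (1, 0, 8, 7, 6);  7: (1, 0, 8, 7, 6);  8: (0, 1, 7, 2, 16);  9: (4, 1, 1, 3, 2);  10: (1, 1, 14, 5, 0);  11: (8, 1, 3, 6, 2);  12: (1, 1, 14, 5, 0);  13: (1, 1, 14, 5, 0);  14: (1, 0, 8, 7, 6);  15: (0, 1, 0, 5, 9)

The 15 indices split into 6 linkage classes (same alcove rep ⇔ same W_29-dot-orbit):

[[1, 3, 10, 12, 13], [2, 8], [4, 5, 6, 7, 14], [9], [11], [15]]


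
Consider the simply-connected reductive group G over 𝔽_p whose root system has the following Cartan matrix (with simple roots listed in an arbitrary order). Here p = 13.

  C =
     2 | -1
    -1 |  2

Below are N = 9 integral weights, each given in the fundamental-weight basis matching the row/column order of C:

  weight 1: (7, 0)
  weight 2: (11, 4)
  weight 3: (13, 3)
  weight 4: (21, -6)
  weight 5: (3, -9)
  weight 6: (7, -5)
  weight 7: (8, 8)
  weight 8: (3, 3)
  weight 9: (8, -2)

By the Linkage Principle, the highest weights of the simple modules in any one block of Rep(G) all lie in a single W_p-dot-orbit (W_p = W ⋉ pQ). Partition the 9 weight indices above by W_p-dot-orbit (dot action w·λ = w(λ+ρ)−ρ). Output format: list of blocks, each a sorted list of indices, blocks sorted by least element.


Dynkin diagram of C (from the 2 off-diagonal −1 entries): A_2.

Folding the 9 weights λ_j+ρ into Ā_13 (reps in the given 2-coord order):

    λ_1 → (8, 1)
    λ_2 → (8, 1)
    λ_3 → (8, 1)
    λ_4 → (4, 4)
    λ_5 → (4, 4)
    λ_6 → (4, 4)
    λ_7 → (4, 4)
    λ_8 → (4, 4)
    λ_9 → (8, 1)

These 9 weights hit 2 W_13-dot-orbits; sizes (4, 5):

[[1, 2, 3, 9], [4, 5, 6, 7, 8]]


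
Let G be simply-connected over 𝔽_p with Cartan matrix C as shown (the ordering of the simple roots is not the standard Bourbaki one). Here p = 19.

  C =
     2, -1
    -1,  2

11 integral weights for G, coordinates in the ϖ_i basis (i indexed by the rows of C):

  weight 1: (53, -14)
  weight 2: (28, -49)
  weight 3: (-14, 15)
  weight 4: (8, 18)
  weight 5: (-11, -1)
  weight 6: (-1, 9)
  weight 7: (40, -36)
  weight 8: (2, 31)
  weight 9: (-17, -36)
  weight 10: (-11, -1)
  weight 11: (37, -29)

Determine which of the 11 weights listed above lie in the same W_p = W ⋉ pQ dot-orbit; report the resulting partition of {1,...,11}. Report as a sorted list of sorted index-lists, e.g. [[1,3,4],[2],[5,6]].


Root system A_2: the 2×2 matrix C matches after relabeling.

W_19-reps of the 11 weights in Ā_19 (same 2-coord order as C):

  λ_1+ρ ↦ (13, 3);  λ_2+ρ ↦ (0, 10);  λ_3+ρ ↦ (13, 3);  λ_4+ρ ↦ (0, 10);  λ_5+ρ ↦ (0, 10);  λ_6+ρ ↦ (0, 10);  λ_7+ρ ↦ (13, 3);  λ_8+ρ ↦ (13, 3);  λ_9+ρ ↦ (13, 3);  λ_10+ρ ↦ (0, 10);  λ_11+ρ ↦ (9, 0)

Partition of {1..11} into 3 W_19-dot-orbits:

[[1, 3, 7, 8, 9], [2, 4, 5, 6, 10], [11]]


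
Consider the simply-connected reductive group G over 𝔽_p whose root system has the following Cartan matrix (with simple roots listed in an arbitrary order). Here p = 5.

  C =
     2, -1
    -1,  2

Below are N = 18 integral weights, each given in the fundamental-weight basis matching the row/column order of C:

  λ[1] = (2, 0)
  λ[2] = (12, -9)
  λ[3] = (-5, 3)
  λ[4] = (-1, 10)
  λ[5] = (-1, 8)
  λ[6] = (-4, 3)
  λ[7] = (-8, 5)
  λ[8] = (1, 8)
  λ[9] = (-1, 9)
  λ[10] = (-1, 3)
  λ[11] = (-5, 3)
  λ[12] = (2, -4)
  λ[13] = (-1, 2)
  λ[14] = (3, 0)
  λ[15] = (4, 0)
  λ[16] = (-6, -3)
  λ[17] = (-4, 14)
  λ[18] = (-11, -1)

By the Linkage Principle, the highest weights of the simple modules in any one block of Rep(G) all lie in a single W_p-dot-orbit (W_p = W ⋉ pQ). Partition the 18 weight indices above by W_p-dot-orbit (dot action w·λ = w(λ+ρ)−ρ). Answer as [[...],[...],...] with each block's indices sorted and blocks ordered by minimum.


Dynkin diagram of C (from the 2 off-diagonal −1 entries): A_2.

W_5-reps of the 18 weights in Ā_5 (same 2-coord order as C):

  1: (3, 1)
  2: (0, 3)
  3: (4, 0)
  4: (4, 0)
  5: (4, 1)
  6: (3, 1)
  7: (3, 1)
  8: (3, 1)
  9: (5, 0)
  10: (0, 4)
  11: (4, 0)
  12: (0, 3)
  13: (0, 3)
  14: (4, 1)
  15: (4, 0)
  16: (0, 3)
  17: (0, 3)
  18: (5, 0)

Partition of {1..18} into 6 W_5-dot-orbits:

[[1, 6, 7, 8], [2, 12, 13, 16, 17], [3, 4, 11, 15], [5, 14], [9, 18], [10]]


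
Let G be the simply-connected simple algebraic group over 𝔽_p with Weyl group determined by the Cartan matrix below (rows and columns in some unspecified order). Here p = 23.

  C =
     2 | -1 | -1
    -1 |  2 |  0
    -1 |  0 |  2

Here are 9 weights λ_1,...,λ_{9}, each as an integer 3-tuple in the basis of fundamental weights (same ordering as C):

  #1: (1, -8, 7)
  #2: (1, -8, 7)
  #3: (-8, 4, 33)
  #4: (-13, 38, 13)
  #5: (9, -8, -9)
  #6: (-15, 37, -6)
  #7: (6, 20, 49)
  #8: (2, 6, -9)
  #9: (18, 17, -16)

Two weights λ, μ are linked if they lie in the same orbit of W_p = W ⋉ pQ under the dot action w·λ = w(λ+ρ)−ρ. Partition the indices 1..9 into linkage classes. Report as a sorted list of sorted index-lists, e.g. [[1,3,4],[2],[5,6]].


Dynkin diagram of C (from the 4 off-diagonal −1 entries): A_3.

Folding the 9 weights λ_j+ρ into Ā_23 (reps in the given 3-coord order):

  λ_1 → (5, 2, 3);  λ_2 → (5, 2, 3);  λ_3 → (4, 5, 12);  λ_4 → (4, 5, 12);  λ_5 → (5, 2, 3);  λ_6 → (4, 4, 1);  λ_7 → (4, 5, 12);  λ_8 → (5, 2, 3);  λ_9 → (4, 4, 1)

These 9 weights hit 3 W_23-dot-orbits; sizes (4, 3, 2):

[[1, 2, 5, 8], [3, 4, 7], [6, 9]]


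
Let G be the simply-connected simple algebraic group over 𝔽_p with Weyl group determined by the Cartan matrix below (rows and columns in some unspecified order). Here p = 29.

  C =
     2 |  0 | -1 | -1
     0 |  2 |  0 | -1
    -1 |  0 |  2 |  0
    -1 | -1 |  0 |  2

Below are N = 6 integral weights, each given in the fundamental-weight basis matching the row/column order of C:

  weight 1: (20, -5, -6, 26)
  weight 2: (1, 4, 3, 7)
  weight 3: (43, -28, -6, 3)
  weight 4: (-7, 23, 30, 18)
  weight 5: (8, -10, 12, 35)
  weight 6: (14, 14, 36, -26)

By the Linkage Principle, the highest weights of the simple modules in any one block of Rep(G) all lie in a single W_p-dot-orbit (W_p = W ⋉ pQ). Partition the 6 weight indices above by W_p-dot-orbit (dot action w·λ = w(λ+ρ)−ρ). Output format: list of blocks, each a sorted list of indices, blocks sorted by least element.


Dynkin diagram of C (from the 6 off-diagonal −1 entries): A_4.

W_29-reps of the 6 weights in Ā_29 (same 4-coord order as C):

  [1] (2, 5, 4, 8) · [2] (2, 5, 4, 8) · [3] (2, 5, 4, 8) · [4] (2, 5, 4, 8) · [5] (7, 13, 2, 0) · [6] (2, 5, 4, 8)

These 6 weights hit 2 W_29-dot-orbits; sizes (5, 1):

[[1, 2, 3, 4, 6], [5]]


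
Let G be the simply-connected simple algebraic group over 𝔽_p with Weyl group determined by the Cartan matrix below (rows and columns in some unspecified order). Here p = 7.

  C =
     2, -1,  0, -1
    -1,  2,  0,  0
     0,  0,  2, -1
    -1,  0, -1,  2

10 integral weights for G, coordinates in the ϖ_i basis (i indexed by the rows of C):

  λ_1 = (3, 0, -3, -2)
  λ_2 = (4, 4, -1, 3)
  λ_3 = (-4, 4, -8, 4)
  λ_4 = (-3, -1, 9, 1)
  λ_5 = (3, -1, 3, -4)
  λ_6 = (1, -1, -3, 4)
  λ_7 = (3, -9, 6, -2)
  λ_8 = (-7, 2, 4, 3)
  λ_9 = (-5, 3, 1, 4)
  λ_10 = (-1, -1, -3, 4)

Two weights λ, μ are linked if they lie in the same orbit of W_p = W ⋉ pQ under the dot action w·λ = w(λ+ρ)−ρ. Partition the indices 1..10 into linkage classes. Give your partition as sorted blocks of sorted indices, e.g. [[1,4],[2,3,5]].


Dynkin diagram of C (from the 6 off-diagonal −1 entries): A_4.

Folding the 10 weights λ_j+ρ into Ā_7 (reps in the given 4-coord order):

  λ_1+ρ ↦ (1, 1, 1, 2) · λ_2+ρ ↦ (0, 0, 2, 3) · λ_3+ρ ↦ (2, 0, 2, 3) · λ_4+ρ ↦ (0, 0, 2, 3) · λ_5+ρ ↦ (1, 0, 1, 3) · λ_6+ρ ↦ (2, 0, 2, 3) · λ_7+ρ ↦ (1, 0, 1, 3) · λ_8+ρ ↦ (1, 1, 1, 2) · λ_9+ρ ↦ (4, 0, 2, 1) · λ_10+ρ ↦ (0, 0, 2, 3)

These 10 weights hit 5 W_7-dot-orbits; sizes (2, 3, 2, 2, 1):

[[1, 8], [2, 4, 10], [3, 6], [5, 7], [9]]


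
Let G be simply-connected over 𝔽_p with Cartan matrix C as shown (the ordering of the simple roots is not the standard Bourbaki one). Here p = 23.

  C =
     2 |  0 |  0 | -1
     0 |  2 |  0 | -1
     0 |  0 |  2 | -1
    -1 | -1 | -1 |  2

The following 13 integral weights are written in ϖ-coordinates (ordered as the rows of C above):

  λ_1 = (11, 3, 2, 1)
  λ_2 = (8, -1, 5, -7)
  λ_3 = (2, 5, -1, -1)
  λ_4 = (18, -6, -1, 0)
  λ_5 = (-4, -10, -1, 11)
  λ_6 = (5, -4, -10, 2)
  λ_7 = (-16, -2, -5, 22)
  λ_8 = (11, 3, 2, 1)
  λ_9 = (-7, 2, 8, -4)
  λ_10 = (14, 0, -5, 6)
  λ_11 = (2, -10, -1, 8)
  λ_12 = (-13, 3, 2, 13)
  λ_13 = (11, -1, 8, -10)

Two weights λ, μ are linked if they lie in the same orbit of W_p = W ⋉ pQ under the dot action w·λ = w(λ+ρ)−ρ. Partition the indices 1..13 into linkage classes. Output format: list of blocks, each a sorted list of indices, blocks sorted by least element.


D_4 Cartan matrix, 4 simple roots permuted; ρ=(1,1,1,1).

Each λ_j+ρ reduced to Ā_23; 4-tuples below use C's row order:

    1: (12, 4, 3, 2)
    2: (3, 6, 0, 0)
    3: (3, 6, 0, 0)
    4: (15, 1, 4, 0)
    5: (3, 9, 0, 0)
    6: (3, 6, 0, 0)
    7: (15, 1, 4, 0)
    8: (12, 4, 3, 2)
    9: (3, 6, 0, 0)
    10: (15, 1, 4, 0)
    11: (3, 9, 0, 0)
    12: (12, 4, 3, 2)
    13: (3, 9, 0, 0)

These 13 weights hit 4 W_23-dot-orbits; sizes (3, 4, 3, 3):

[[1, 8, 12], [2, 3, 6, 9], [4, 7, 10], [5, 11, 13]]


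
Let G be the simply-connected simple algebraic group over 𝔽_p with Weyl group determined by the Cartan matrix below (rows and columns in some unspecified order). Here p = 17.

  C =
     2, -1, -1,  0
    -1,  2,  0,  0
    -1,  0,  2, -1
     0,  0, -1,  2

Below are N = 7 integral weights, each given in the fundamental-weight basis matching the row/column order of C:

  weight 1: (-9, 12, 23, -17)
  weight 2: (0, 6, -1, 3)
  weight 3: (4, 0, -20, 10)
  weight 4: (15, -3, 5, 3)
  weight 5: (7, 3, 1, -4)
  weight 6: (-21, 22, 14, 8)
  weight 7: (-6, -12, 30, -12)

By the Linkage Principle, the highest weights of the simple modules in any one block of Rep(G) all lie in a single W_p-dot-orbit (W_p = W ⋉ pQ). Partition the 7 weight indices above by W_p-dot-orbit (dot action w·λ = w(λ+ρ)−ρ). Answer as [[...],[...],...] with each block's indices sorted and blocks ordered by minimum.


C ↔ A_4 under row/col permutation; |W(A_4)| = 120.

W_17-reps of the 7 weights in Ā_17 (same 4-coord order as C):

  1: (1, 7, 0, 4) · 2: (1, 7, 0, 4) · 3: (2, 9, 1, 3) · 4: (7, 4, 1, 2) · 5: (7, 4, 1, 2) · 6: (7, 4, 1, 2) · 7: (2, 9, 1, 3)

Partition of {1..7} into 3 W_17-dot-orbits:

[[1, 2], [3, 7], [4, 5, 6]]


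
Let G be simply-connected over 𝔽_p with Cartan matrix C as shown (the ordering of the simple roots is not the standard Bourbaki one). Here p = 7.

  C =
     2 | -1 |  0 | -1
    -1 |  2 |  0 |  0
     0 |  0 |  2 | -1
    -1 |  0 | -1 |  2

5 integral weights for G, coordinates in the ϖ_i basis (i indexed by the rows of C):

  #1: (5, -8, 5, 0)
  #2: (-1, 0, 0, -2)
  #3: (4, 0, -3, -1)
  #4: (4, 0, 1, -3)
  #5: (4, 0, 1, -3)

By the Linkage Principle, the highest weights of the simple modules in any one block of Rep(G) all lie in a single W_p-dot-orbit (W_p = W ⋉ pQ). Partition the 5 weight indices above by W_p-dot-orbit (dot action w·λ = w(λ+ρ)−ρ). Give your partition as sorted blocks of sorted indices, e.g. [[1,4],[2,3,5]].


C ↔ A_4 under row/col permutation; |W(A_4)| = 120.

Alcove-folded reps (p=7, 5 weights, presented ϖ-order):

  λ_1 → (1, 0, 0, 0) · λ_2 → (1, 0, 0, 0) · λ_3 → (3, 1, 0, 2) · λ_4 → (3, 1, 0, 2) · λ_5 → (3, 1, 0, 2)

Linkage partition of the 5 weights (2 classes, p=7):

[[1, 2], [3, 4, 5]]


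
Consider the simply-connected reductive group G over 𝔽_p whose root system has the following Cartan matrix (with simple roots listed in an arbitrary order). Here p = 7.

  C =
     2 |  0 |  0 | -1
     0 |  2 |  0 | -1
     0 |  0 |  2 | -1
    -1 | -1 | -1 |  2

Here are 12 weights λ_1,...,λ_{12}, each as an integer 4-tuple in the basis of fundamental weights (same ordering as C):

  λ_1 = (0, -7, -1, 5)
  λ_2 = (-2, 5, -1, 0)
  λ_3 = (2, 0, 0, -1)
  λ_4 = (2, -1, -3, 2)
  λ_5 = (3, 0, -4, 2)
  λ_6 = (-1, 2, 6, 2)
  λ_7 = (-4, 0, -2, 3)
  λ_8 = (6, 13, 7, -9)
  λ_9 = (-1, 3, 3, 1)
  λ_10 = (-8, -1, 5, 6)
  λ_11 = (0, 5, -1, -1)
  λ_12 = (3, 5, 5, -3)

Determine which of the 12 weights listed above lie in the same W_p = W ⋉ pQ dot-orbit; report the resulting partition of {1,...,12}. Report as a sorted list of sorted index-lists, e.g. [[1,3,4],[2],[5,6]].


C ↔ D_4 under row/col permutation; |W(D_4)| = 192.

Ā_7 reps of the 12 weights (D_4, coords as presented):

    [1] (1, 6, 0, 0)
    [2] (1, 6, 0, 0)
    [3] (3, 1, 1, 0)
    [4] (3, 0, 2, 1)
    [5] (3, 0, 2, 1)
    [6] (3, 0, 2, 1)
    [7] (3, 1, 1, 0)
    [8] (1, 6, 0, 0)
    [9] (3, 1, 1, 0)
    [10] (1, 6, 0, 0)
    [11] (1, 6, 0, 0)
    [12] (3, 1, 1, 0)

Grouping the 12 weights by Ā_7-representative: 3 linkage classes.

[[1, 2, 8, 10, 11], [3, 7, 9, 12], [4, 5, 6]]


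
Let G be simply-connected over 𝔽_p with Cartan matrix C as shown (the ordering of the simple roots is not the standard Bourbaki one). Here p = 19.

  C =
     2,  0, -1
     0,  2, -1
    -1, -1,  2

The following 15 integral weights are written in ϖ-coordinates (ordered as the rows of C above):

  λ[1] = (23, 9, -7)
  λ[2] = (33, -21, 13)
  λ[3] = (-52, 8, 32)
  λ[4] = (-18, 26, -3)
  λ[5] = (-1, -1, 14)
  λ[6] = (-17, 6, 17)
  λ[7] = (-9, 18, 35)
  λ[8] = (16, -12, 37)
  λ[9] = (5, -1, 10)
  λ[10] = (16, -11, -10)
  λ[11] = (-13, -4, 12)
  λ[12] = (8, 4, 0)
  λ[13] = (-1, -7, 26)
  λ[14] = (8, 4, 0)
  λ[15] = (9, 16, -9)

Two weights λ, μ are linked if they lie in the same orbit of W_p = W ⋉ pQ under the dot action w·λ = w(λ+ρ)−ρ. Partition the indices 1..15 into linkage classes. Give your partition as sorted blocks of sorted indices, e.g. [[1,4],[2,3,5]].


Cartan matrix: type A_3 (|W|=24); un-permuting the 3 rows.

Ā_19 reps of the 15 weights (A_3, coords as presented):

  1: (9, 5, 1)
  2: (9, 5, 1)
  3: (9, 5, 1)
  4: (6, 0, 11)
  5: (0, 0, 15)
  6: (10, 1, 2)
  7: (2, 9, 8)
  8: (6, 0, 11)
  9: (6, 0, 11)
  10: (2, 9, 8)
  11: (10, 1, 2)
  12: (9, 5, 1)
  13: (6, 0, 11)
  14: (9, 5, 1)
  15: (2, 9, 8)

Linkage partition of the 15 weights (5 classes, p=19):

[[1, 2, 3, 12, 14], [4, 8, 9, 13], [5], [6, 11], [7, 10, 15]]


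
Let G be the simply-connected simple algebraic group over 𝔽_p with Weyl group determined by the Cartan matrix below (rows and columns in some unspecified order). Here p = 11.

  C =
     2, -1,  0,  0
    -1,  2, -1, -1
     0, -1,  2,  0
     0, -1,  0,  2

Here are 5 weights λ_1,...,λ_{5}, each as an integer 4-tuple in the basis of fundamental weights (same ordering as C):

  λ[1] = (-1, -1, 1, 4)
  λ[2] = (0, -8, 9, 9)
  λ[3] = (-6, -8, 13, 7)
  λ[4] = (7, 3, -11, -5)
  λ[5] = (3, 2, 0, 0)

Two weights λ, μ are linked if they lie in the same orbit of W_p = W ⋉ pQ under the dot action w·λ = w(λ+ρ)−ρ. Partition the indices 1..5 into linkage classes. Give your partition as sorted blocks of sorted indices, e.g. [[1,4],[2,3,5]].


Dynkin diagram of C (from the 6 off-diagonal −1 entries): D_4.

Each λ_j+ρ reduced to Ā_11; 4-tuples below use C's row order:

  1: (0, 0, 2, 5)
  2: (4, 2, 1, 1)
  3: (4, 2, 1, 1)
  4: (2, 1, 0, 6)
  5: (4, 2, 1, 1)

Linkage partition of the 5 weights (3 classes, p=11):

[[1], [2, 3, 5], [4]]


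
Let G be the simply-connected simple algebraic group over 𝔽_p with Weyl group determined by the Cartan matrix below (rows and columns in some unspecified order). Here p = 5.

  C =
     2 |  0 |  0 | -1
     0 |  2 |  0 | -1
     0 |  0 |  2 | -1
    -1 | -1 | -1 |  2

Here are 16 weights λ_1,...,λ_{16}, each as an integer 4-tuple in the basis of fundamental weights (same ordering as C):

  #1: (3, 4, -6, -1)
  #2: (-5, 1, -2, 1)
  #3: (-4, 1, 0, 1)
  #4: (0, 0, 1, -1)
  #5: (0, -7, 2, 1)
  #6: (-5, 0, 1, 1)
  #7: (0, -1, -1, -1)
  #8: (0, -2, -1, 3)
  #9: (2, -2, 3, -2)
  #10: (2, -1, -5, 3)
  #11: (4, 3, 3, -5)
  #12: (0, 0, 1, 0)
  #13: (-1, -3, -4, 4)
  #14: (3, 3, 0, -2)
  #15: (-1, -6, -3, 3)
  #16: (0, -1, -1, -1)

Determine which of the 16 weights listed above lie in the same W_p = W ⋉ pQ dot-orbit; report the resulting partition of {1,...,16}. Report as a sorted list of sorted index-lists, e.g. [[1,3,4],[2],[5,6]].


Cartan matrix: type D_4 (|W|=192); un-permuting the 4 rows.

Folding the 16 weights λ_j+ρ into Ā_5 (reps in the given 4-coord order):

  [1] (1, 0, 0, 0);  [2] (1, 1, 2, 0);  [3] (2, 1, 0, 1);  [4] (1, 1, 2, 0);  [5] (2, 1, 0, 1);  [6] (2, 1, 0, 1);  [7] (1, 0, 0, 0);  [8] (1, 1, 0, 0);  [9] (1, 1, 2, 0);  [10] (1, 2, 2, 0);  [11] (1, 0, 0, 0);  [12] (1, 1, 2, 0);  [13] (0, 2, 3, 0);  [14] (1, 1, 2, 0);  [15] (2, 1, 0, 1);  [16] (1, 0, 0, 0)

Grouping the 16 weights by Ā_5-representative: 6 linkage classes.

[[1, 7, 11, 16], [2, 4, 9, 12, 14], [3, 5, 6, 15], [8], [10], [13]]


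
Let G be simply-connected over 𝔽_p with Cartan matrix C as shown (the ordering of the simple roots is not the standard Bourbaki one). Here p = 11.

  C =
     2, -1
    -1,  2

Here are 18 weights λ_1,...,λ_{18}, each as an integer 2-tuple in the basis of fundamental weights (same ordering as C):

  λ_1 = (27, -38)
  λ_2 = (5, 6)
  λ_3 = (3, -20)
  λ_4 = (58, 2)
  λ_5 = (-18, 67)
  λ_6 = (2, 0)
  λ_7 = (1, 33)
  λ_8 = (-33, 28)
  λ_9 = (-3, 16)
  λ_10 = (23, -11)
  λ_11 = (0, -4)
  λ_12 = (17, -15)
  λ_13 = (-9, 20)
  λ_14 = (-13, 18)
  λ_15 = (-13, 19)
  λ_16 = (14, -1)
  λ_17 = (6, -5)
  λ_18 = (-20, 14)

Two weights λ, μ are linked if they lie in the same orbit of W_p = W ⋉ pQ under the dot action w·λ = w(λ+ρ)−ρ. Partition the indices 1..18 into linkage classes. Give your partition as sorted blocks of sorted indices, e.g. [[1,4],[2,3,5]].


Cartan matrix: type A_2 (|W|=6); un-permuting the 2 rows.

Alcove-folded reps (p=11, 18 weights, presented ϖ-order):

  1: (4, 5) · 2: (4, 5) · 3: (3, 4) · 4: (3, 4) · 5: (4, 5) · 6: (3, 1) · 7: (2, 1) · 8: (3, 1) · 9: (4, 5) · 10: (2, 1) · 11: (2, 1) · 12: (3, 4) · 13: (2, 1) · 14: (3, 1) · 15: (2, 1) · 16: (7, 4) · 17: (3, 4) · 18: (3, 4)

Partition of {1..18} into 5 W_11-dot-orbits:

[[1, 2, 5, 9], [3, 4, 12, 17, 18], [6, 8, 14], [7, 10, 11, 13, 15], [16]]


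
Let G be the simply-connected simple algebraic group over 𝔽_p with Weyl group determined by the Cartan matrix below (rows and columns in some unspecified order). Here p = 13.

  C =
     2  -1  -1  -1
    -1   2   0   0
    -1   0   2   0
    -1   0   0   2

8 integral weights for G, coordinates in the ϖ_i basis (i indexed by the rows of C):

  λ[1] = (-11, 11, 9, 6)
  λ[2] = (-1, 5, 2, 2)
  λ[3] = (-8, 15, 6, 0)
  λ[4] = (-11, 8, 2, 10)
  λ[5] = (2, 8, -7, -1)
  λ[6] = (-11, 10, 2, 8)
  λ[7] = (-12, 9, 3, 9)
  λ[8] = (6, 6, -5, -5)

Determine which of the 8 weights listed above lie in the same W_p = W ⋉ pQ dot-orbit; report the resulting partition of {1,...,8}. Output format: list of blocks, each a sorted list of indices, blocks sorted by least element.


Root system D_4: the 4×4 matrix C matches after relabeling.

Alcove-folded reps (p=13, 8 weights, presented ϖ-order):

  λ_1 → (1, 2, 0, 3) · λ_2 → (0, 6, 3, 3) · λ_3 → (0, 6, 3, 3) · λ_4 → (2, 1, 7, 1) · λ_5 → (0, 6, 3, 3) · λ_6 → (2, 1, 7, 1) · λ_7 → (2, 1, 7, 1) · λ_8 → (0, 6, 3, 3)

Linkage partition of the 8 weights (3 classes, p=13):

[[1], [2, 3, 5, 8], [4, 6, 7]]


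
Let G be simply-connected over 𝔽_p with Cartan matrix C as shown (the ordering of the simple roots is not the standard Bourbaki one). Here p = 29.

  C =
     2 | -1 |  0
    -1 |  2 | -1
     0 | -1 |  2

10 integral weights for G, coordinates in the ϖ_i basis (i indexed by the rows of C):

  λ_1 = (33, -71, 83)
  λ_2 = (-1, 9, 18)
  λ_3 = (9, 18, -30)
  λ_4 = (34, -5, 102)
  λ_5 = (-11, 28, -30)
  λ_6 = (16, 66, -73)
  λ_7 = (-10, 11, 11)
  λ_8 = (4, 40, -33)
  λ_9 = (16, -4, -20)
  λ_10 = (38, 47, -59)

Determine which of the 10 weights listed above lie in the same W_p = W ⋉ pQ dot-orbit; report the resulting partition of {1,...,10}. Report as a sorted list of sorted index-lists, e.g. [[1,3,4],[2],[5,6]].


Root system A_3: the 3×3 matrix C matches after relabeling.

Each λ_j+ρ reduced to Ā_29; 3-tuples below use C's row order:

  1: (5, 14, 3)
  2: (0, 10, 19)
  3: (0, 10, 19)
  4: (12, 11, 2)
  5: (0, 10, 19)
  6: (9, 3, 12)
  7: (9, 3, 12)
  8: (9, 3, 12)
  9: (5, 14, 3)
  10: (0, 10, 19)

4 distinct reps among the 10 weights ⇒ 4 W_29-linkage classes:

[[1, 9], [2, 3, 5, 10], [4], [6, 7, 8]]


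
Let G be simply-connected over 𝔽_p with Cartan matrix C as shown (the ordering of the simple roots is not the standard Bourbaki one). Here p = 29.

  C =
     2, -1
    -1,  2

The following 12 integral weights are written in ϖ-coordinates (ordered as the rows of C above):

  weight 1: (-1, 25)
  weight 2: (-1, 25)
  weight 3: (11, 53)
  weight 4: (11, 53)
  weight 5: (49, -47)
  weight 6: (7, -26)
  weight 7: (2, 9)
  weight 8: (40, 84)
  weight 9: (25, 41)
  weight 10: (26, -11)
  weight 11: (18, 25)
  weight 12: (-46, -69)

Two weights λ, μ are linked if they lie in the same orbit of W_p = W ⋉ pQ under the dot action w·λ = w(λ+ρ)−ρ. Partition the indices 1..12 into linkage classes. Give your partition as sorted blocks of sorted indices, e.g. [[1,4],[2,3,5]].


Dynkin diagram of C (from the 2 off-diagonal −1 entries): A_2.

Ā_29 reps of the 12 weights (A_2, coords as presented):

  [1] (0, 26)
  [2] (0, 26)
  [3] (17, 8)
  [4] (17, 8)
  [5] (17, 8)
  [6] (17, 8)
  [7] (3, 10)
  [8] (17, 10)
  [9] (3, 10)
  [10] (17, 10)
  [11] (3, 10)
  [12] (3, 10)

Grouping the 12 weights by Ā_29-representative: 4 linkage classes.

[[1, 2], [3, 4, 5, 6], [7, 9, 11, 12], [8, 10]]


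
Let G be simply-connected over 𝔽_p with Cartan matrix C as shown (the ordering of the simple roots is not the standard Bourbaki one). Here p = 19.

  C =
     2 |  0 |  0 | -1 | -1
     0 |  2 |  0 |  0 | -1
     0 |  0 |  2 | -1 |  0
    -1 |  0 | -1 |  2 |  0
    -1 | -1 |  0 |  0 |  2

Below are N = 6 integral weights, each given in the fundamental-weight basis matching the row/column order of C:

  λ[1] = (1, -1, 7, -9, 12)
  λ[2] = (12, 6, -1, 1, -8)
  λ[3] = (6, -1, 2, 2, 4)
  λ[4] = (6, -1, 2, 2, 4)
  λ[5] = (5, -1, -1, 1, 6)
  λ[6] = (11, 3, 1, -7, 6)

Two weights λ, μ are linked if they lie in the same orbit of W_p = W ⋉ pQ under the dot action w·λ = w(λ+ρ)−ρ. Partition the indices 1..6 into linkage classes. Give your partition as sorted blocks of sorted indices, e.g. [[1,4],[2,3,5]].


A_5 Cartan matrix, 5 simple roots permuted; ρ=(1,1,1,1,1).

λ_j+ρ reflected into Ā_19 (⟨·,θ^∨⟩≤19); 5-tuples as given:

  [1] (6, 0, 0, 2, 7)
  [2] (6, 0, 0, 2, 7)
  [3] (7, 0, 3, 3, 5)
  [4] (7, 0, 3, 3, 5)
  [5] (6, 0, 0, 2, 7)
  [6] (6, 0, 0, 2, 7)

Partition of {1..6} into 2 W_19-dot-orbits:

[[1, 2, 5, 6], [3, 4]]


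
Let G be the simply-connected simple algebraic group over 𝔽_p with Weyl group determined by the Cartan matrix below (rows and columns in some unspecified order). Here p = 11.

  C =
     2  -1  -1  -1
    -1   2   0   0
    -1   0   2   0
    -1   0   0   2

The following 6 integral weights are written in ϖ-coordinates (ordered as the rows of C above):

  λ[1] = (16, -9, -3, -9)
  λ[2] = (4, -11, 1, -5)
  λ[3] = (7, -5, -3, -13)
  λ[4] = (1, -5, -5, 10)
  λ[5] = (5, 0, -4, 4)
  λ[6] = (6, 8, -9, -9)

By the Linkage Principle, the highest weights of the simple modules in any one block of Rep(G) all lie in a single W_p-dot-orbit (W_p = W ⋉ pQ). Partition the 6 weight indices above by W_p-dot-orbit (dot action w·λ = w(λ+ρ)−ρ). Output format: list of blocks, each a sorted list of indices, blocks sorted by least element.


D_4 Cartan matrix, 4 simple roots permuted; ρ=(1,1,1,1).

W_11-reps of the 6 weights in Ā_11 (same 4-coord order as C):

    λ_1+ρ ↦ (1, 2, 4, 2)
    λ_2+ρ ↦ (1, 2, 4, 2)
    λ_3+ρ ↦ (1, 2, 4, 2)
    λ_4+ρ ↦ (0, 2, 2, 5)
    λ_5+ρ ↦ (1, 0, 2, 4)
    λ_6+ρ ↦ (2, 0, 1, 1)

These 6 weights hit 4 W_11-dot-orbits; sizes (3, 1, 1, 1):

[[1, 2, 3], [4], [5], [6]]


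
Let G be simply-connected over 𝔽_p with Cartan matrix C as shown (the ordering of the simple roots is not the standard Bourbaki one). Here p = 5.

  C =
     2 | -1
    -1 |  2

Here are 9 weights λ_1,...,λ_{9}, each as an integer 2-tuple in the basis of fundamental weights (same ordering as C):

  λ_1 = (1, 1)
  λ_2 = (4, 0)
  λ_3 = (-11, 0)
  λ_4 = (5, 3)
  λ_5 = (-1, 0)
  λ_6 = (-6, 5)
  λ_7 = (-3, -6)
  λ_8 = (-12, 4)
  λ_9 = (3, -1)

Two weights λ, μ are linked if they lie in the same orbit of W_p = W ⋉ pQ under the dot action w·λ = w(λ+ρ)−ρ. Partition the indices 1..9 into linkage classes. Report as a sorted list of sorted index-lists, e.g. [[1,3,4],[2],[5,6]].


Cartan matrix: type A_2 (|W|=6); un-permuting the 2 rows.

Alcove-folded reps (p=5, 9 weights, presented ϖ-order):

    1: (2, 2)
    2: (4, 0)
    3: (4, 0)
    4: (0, 1)
    5: (0, 1)
    6: (4, 0)
    7: (3, 0)
    8: (0, 1)
    9: (4, 0)

These 9 weights hit 4 W_5-dot-orbits; sizes (1, 4, 3, 1):

[[1], [2, 3, 6, 9], [4, 5, 8], [7]]


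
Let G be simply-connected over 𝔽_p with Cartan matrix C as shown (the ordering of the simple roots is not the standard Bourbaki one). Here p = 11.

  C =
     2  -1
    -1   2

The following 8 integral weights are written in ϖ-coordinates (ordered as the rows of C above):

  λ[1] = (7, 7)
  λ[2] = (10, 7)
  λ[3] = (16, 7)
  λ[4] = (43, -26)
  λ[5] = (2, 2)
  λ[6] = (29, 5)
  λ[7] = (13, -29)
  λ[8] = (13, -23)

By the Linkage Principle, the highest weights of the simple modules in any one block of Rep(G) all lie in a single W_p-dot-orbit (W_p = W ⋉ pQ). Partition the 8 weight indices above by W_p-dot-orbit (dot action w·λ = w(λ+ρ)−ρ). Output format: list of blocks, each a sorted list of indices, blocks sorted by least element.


A_2 Cartan matrix, 2 simple roots permuted; ρ=(1,1).

Folding the 8 weights λ_j+ρ into Ā_11 (reps in the given 2-coord order):

  1: (3, 3);  2: (3, 0);  3: (3, 3);  4: (3, 0);  5: (3, 3);  6: (3, 3);  7: (3, 3);  8: (3, 0)

2 distinct reps among the 8 weights ⇒ 2 W_11-linkage classes:

[[1, 3, 5, 6, 7], [2, 4, 8]]


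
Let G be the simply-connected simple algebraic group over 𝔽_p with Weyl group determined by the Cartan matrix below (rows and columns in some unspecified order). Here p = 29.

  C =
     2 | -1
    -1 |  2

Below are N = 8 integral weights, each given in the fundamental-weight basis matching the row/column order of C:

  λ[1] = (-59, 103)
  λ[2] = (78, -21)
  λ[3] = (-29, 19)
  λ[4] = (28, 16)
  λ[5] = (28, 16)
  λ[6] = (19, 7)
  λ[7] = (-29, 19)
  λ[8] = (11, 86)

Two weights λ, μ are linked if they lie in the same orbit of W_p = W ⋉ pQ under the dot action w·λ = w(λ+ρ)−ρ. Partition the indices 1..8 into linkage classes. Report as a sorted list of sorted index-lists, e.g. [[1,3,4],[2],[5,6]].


C ↔ A_2 under row/col permutation; |W(A_2)| = 6.

W_29-reps of the 8 weights in Ā_29 (same 2-coord order as C):

  1: (12, 0)
  2: (20, 8)
  3: (20, 8)
  4: (12, 0)
  5: (12, 0)
  6: (20, 8)
  7: (20, 8)
  8: (12, 0)

The 8 indices split into 2 linkage classes (same alcove rep ⇔ same W_29-dot-orbit):

[[1, 4, 5, 8], [2, 3, 6, 7]]
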